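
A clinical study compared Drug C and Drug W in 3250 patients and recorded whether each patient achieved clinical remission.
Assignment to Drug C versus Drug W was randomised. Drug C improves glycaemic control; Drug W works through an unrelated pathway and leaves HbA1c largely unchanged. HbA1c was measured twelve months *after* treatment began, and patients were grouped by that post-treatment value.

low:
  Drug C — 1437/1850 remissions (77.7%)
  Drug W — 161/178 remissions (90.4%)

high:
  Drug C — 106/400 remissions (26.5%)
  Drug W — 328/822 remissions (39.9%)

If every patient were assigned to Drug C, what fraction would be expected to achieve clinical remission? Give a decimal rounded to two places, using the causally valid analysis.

HbA1c is recorded after the drug and is itself shifted by it — it sits on the causal path from drug to outcome. Conditioning on a mediator would strip out part of the effect we want; the pooled comparison gives the total causal effect.
So P(outcome | do(Drug C)) is just the pooled rate for Drug C: 1543/2250 = 0.686.

0.69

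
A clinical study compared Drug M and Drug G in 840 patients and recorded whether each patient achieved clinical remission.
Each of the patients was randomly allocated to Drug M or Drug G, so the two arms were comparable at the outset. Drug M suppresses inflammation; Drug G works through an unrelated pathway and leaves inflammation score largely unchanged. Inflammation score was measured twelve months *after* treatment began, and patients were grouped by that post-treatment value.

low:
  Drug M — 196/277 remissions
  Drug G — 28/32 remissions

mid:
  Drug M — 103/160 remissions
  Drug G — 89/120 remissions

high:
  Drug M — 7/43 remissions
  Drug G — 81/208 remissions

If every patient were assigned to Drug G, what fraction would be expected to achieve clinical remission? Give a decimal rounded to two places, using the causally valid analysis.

0.55

The inflammation score-specific comparison favours Drug G throughout, but the pooled figures favour Drug M. The question is whether to condition on inflammation score.
Inflammation score is recorded after the drug and is itself shifted by it — it sits on the causal path from drug to outcome. Conditioning on a mediator would strip out part of the effect we want; the pooled comparison gives the total causal effect.
So P(outcome | do(Drug G)) is just the pooled rate for Drug G: 198/360 = 0.550.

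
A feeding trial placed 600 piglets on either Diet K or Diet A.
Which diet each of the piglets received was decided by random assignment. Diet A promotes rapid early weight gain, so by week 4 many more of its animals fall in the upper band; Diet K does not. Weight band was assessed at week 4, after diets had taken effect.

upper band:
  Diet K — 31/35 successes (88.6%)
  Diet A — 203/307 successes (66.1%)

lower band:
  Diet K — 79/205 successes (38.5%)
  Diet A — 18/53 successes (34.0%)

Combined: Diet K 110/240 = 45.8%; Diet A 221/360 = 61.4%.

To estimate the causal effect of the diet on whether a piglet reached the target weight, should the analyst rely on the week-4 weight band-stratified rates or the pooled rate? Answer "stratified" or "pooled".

pooled

Within every week-4 weight band level Diet K has the higher rate, yet pooled Diet A does — Simpson's reversal.
Because the diet influences week-4 weight band, week-4 weight band is a post-treatment mediator, not a confounder. Stratifying on it would bias the estimate; the causal effect is the crude pooled difference.
Pooled: Diet K 45.8% vs Diet A 61.4%; Diet A is higher overall.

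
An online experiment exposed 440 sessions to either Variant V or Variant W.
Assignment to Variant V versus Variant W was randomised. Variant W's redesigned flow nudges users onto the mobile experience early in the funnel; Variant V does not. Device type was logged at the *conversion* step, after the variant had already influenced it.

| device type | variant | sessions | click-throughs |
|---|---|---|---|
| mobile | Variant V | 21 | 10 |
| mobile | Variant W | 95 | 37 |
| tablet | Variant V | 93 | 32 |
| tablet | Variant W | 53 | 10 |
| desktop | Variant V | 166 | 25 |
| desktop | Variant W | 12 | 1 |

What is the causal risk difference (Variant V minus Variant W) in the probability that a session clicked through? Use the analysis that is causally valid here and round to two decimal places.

-0.06

The stratified and pooled comparisons disagree (Variant V wins within each device type; Variant W wins overall), so the answer turns on the causal role of device type.
Stratifying would compare variants among sessions the variants themselves sorted into device type groups — a form of selection on an intermediate. The unconditioned pooled rates give the total causal effect.
The causal difference is the pooled difference: 0.239 − 0.300 = -0.061.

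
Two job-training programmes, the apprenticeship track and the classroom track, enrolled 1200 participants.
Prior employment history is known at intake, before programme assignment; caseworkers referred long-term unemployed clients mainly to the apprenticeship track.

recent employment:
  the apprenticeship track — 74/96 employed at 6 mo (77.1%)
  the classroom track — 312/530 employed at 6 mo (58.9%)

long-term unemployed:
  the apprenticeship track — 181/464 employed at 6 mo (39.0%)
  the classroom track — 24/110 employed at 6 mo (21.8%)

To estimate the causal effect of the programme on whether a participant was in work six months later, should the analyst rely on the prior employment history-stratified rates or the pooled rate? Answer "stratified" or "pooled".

stratified

The prior employment history-specific comparison favours the apprenticeship track throughout, but the pooled figures favour the classroom track. The question is whether to condition on prior employment history.
The imbalance in prior employment history arose from how participants were allocated, not from anything the programme did; and prior employment history independently affects the outcome. The pooled gap is confounded — condition on prior employment history.
Within each level — recent employment: 77.1% vs 58.9%; long-term unemployed: 39.0% vs 21.8% — the apprenticeship track is higher every time.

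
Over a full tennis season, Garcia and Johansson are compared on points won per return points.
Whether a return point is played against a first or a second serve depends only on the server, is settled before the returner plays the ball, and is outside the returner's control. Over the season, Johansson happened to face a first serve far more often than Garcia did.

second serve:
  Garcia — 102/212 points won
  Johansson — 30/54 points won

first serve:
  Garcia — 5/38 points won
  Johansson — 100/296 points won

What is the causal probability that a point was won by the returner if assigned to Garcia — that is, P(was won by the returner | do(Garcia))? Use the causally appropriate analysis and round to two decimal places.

0.29

Serve type differs across players for reasons unrelated to any effect of the player itself, and it separately predicts the outcome — a classic confounder. We must compare within serve type levels.
Standardising Garcia to the population serve type mix: 0.443·102/212 + 0.557·5/38 = 0.287.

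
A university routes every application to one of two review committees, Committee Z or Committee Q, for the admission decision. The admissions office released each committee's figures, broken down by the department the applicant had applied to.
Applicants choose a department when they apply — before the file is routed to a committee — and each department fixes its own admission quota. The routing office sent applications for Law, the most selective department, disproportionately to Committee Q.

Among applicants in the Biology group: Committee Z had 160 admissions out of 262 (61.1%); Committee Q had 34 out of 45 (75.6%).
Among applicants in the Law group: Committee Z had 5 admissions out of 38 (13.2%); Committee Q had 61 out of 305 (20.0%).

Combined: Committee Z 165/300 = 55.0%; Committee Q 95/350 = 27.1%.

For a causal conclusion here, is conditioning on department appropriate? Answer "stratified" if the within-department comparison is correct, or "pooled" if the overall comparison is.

stratified

Here department is a common cause — it drives both which review committee a case falls under and the outcome. The crude comparison mixes populations; the stratum-specific rates are the causally relevant ones.
Within each level — Biology: 61.1% vs 75.6%; Law: 13.2% vs 20.0% — Committee Q is higher every time.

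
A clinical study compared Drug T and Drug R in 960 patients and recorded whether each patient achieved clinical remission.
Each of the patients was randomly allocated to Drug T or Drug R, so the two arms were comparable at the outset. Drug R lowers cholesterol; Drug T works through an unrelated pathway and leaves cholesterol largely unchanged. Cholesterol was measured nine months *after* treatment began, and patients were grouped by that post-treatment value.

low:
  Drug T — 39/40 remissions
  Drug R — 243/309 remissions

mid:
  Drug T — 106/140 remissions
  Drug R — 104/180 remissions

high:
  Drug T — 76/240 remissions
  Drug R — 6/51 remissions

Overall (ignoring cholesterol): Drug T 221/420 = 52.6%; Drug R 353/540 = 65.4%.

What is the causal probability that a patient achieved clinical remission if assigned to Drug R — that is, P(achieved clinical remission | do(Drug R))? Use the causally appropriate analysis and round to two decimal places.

0.65

Cholesterol is recorded after the drug and is itself shifted by it — it sits on the causal path from drug to outcome. Conditioning on a mediator would strip out part of the effect we want; the pooled comparison gives the total causal effect.
So P(outcome | do(Drug R)) is just the pooled rate for Drug R: 353/540 = 0.654.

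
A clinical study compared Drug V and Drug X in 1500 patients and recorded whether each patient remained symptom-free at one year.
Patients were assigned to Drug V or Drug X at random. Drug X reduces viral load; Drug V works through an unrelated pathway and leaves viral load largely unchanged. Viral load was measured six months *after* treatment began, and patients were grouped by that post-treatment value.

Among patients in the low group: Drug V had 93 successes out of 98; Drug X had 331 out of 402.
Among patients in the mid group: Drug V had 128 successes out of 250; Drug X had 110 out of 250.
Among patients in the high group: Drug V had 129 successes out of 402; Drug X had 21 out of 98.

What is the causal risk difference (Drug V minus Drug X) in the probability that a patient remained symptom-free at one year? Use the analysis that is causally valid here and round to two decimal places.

-0.15

The stratified and pooled comparisons disagree (Drug V wins within each viral load; Drug X wins overall), so the answer turns on the causal role of viral load.
Viral load is downstream of the drug. One should not condition on a consequence of treatment, so the overall rates are the right comparison.
The causal difference is the pooled difference: 0.467 − 0.616 = -0.149.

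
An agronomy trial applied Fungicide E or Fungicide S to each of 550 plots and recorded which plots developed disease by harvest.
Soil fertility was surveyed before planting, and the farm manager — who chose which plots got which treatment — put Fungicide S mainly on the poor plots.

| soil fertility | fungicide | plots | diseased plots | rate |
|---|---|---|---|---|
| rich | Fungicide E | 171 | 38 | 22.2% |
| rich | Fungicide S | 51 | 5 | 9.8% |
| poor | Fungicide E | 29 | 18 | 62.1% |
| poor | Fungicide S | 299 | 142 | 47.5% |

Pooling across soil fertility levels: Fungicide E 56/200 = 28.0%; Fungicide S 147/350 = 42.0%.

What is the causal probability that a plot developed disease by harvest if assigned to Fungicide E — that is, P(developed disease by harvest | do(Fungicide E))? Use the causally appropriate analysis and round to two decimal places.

0.46

Nothing the fungicide does changes soil fertility; the imbalance is an allocation artefact. With soil fertility also predicting the outcome, the pooled figure is confounded, and the within-stratum comparison is the causal one.
Standardising Fungicide E to the population soil fertility mix: 0.404·38/171 + 0.596·18/29 = 0.460.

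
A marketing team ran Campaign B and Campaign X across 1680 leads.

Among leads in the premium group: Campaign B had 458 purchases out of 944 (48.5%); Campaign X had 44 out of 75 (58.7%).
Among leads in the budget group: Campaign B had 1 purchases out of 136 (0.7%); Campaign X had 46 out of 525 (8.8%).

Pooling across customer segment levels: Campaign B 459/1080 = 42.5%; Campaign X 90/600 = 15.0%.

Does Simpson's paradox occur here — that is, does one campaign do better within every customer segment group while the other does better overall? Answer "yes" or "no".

Within each customer segment level (premium 48.5% vs 58.7%; budget 0.7% vs 8.8%), Campaign X has the higher rate every time. Pooled: 42.5% vs 15.0% — Campaign B has the higher rate overall. The two comparisons disagree.

yes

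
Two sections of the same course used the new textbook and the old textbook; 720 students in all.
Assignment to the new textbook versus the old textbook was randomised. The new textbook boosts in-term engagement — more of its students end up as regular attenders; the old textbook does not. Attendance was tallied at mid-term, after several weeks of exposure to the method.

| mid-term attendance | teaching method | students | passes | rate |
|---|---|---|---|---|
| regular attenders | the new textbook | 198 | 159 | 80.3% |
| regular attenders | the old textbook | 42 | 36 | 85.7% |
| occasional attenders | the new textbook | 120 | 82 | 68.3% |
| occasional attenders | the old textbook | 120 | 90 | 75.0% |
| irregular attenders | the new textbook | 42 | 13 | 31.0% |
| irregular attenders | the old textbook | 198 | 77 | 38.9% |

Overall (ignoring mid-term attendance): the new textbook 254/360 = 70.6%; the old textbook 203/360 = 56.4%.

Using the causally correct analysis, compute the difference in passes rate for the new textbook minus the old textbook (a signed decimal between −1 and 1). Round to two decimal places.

Mid-term attendance lies on the pathway teaching method → mid-term attendance → outcome, so adjusting for it blocks the indirect effect. For the total causal effect of teaching method, use the unadjusted pooled rates.
The causal difference is the pooled difference: 0.706 − 0.564 = +0.142.

+0.14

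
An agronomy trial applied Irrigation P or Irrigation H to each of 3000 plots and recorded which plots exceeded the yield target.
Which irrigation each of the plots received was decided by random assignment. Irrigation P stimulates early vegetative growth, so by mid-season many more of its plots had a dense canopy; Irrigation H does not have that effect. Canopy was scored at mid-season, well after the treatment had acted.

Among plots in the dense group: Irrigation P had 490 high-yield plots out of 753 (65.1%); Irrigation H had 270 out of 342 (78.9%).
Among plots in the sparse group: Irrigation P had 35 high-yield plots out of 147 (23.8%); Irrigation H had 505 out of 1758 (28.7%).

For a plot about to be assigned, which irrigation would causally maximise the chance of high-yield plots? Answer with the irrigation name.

Irrigation P

Mid-season canopy here is a post-treatment variable shaped by the irrigation; conditioning on it would introduce bias rather than remove it. The overall comparison is the causal one.
Pooled: Irrigation P 58.3% vs Irrigation H 36.9%; Irrigation P is higher overall.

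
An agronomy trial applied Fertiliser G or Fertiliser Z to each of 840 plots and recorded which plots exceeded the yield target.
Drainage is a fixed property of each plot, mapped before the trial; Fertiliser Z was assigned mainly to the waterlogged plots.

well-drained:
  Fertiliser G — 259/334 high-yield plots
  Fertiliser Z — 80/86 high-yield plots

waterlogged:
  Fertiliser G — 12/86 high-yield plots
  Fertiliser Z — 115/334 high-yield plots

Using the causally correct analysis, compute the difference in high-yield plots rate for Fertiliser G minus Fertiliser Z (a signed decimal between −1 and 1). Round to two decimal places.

Within every field drainage level Fertiliser Z has the higher rate, yet pooled Fertiliser G does — Simpson's reversal.
Nothing the fertiliser does changes field drainage; the imbalance is an allocation artefact. With field drainage also predicting the outcome, the pooled figure is confounded, and the within-stratum comparison is the causal one.
Adjusting over the population distribution of field drainage: 0.500·(0.775−0.930) + 0.500·(0.140−0.344) = -0.180.

-0.18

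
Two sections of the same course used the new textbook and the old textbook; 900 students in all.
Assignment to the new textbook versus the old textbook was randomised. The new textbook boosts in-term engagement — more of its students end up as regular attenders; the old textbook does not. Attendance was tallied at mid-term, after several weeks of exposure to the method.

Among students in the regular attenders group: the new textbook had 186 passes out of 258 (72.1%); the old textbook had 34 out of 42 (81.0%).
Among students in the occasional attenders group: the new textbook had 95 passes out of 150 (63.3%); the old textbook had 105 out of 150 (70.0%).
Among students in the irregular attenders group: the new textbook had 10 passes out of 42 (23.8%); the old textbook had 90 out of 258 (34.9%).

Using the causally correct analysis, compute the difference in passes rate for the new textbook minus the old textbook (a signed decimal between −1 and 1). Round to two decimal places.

+0.14

Mid-term attendance lies on the pathway teaching method → mid-term attendance → outcome, so adjusting for it blocks the indirect effect. For the total causal effect of teaching method, use the unadjusted pooled rates.
The causal difference is the pooled difference: 0.647 − 0.509 = +0.138.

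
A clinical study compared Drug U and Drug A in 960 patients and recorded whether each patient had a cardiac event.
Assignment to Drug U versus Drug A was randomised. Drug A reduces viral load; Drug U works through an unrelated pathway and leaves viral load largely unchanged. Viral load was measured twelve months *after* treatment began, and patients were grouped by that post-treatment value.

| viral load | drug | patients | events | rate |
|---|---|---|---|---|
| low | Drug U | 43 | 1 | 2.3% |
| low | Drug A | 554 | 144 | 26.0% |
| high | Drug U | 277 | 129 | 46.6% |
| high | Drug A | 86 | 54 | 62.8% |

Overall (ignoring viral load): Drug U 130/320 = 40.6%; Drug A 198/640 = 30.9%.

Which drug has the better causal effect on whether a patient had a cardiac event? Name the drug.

Drug A

Drug U is lower inside every viral load stratum but Drug A is lower in aggregate. Whether to stratify depends on how viral load relates to the drug.
Because the drug influences viral load, viral load is a post-treatment mediator, not a confounder. Stratifying on it would bias the estimate; the causal effect is the crude pooled difference.
Pooled: Drug U 40.6% vs Drug A 30.9%; Drug A is lower overall.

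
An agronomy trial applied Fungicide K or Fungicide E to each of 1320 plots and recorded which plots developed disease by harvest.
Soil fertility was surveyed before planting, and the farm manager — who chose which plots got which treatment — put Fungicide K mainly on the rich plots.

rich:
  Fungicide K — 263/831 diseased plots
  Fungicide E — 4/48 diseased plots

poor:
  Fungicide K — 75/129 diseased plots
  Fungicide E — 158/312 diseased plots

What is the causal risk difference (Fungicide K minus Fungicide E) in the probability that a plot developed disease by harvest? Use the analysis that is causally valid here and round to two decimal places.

+0.18

Within every soil fertility level Fungicide E has the lower rate, yet pooled Fungicide K does — Simpson's reversal.
Since soil fertility is a pre-existing factor (not a product of the fungicide) and it affects the outcome on its own, it is a confounder. The stratified rates, not the pooled rate, identify the causal effect.
Adjusting over the population distribution of soil fertility: 0.666·(0.316−0.083) + 0.334·(0.581−0.506) = +0.180.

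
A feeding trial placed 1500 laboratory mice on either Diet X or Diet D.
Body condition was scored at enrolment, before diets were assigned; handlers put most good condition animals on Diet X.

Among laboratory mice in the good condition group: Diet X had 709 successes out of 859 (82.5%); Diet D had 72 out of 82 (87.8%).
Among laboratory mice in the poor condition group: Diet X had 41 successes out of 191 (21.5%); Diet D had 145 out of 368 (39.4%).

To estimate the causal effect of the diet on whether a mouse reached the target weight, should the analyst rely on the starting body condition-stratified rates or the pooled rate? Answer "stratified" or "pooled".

stratified

Diet D is higher inside every starting body condition stratum but Diet X is higher in aggregate. Whether to stratify depends on how starting body condition relates to the diet.
Starting body condition is set before the diet has any effect — it is not caused by the diet — and it independently drives the outcome. That makes it a confounder, so the causal comparison is within starting body condition levels.
Within each level — good condition: 82.5% vs 87.8%; poor condition: 21.5% vs 39.4% — Diet D is higher every time.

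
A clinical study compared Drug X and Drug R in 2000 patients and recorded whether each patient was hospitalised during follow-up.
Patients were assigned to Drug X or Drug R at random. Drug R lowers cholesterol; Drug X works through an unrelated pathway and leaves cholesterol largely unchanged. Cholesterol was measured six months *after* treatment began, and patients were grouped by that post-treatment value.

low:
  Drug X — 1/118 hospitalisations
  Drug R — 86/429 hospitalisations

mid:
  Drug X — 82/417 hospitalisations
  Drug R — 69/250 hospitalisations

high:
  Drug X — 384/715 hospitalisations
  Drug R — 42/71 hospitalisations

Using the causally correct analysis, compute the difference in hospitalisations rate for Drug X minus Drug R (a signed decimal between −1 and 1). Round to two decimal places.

+0.11

The cholesterol-specific comparison favours Drug X throughout, but the pooled figures favour Drug R. The question is whether to condition on cholesterol.
The distribution of cholesterol is itself part of what the drug does — it is an intermediate outcome. Holding it fixed would remove that part of the effect; the total effect is the pooled difference.
The causal difference is the pooled difference: 0.374 − 0.263 = +0.111.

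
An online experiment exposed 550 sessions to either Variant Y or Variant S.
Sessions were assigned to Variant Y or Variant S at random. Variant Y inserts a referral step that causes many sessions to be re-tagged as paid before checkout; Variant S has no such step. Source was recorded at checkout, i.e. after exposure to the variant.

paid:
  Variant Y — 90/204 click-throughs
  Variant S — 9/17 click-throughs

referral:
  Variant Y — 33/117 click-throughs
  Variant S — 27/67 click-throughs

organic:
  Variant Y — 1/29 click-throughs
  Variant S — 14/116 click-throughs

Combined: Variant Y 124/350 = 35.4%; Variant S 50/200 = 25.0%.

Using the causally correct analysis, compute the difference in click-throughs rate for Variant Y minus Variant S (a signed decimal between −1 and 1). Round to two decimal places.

+0.10

Traffic source is recorded after the variant and is itself shifted by it — it sits on the causal path from variant to outcome. Conditioning on a mediator would strip out part of the effect we want; the pooled comparison gives the total causal effect.
The causal difference is the pooled difference: 0.354 − 0.250 = +0.104.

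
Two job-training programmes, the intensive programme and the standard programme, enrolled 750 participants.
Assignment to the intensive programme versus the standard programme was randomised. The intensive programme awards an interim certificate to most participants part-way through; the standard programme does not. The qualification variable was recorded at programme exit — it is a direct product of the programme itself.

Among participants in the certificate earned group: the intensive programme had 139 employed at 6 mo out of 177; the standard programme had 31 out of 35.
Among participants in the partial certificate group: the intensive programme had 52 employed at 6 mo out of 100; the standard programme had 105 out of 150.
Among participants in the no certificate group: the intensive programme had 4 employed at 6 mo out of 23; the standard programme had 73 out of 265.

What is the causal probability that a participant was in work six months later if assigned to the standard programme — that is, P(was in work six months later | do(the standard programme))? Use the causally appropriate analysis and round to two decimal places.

Qualification attained during the programme here is a post-treatment variable shaped by the programme; conditioning on it would introduce bias rather than remove it. The overall comparison is the causal one.
So P(outcome | do(the standard programme)) is just the pooled rate for the standard programme: 209/450 = 0.464.

0.46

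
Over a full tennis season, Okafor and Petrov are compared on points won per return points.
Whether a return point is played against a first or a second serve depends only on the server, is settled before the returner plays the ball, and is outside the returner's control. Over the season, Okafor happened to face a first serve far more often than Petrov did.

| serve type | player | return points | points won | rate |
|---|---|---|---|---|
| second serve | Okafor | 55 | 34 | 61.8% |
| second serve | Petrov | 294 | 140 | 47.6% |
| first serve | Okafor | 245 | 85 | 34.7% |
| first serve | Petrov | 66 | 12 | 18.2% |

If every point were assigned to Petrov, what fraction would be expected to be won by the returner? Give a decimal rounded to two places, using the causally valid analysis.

0.34

Serve type differs across players for reasons unrelated to any effect of the player itself, and it separately predicts the outcome — a classic confounder. We must compare within serve type levels.
Standardising Petrov to the population serve type mix: 0.529·140/294 + 0.471·12/66 = 0.337.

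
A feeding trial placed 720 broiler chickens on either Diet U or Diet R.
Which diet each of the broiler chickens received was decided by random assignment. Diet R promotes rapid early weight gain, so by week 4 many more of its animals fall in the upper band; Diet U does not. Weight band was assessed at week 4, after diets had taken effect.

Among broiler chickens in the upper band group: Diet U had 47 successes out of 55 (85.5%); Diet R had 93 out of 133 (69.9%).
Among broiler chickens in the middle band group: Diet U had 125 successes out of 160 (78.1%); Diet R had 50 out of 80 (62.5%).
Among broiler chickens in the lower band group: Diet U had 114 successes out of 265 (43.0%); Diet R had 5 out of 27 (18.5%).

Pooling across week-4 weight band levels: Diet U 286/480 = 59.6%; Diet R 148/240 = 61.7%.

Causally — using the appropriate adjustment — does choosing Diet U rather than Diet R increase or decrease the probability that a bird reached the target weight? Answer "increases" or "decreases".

decreases

Week-4 weight band is recorded after the diet and is itself shifted by it — it sits on the causal path from diet to outcome. Conditioning on a mediator would strip out part of the effect we want; the pooled comparison gives the total causal effect.
Pooled: Diet U 59.6% vs Diet R 61.7%; Diet R is higher overall.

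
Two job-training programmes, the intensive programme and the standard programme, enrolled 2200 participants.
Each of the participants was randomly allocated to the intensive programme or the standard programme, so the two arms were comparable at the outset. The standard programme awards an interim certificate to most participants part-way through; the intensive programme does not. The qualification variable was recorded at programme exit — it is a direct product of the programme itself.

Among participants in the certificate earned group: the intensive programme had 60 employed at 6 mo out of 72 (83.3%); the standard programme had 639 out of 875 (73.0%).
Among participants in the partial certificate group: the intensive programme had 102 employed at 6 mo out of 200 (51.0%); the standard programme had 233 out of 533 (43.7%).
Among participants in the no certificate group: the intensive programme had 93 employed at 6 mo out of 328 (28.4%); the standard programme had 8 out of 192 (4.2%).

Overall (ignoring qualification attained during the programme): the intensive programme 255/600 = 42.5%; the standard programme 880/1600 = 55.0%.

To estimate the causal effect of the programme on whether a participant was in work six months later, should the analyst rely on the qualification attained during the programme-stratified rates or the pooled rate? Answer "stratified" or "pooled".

The qualification attained during the programme-specific comparison favours the intensive programme throughout, but the pooled figures favour the standard programme. The question is whether to condition on qualification attained during the programme.
Qualification attained during the programme lies on the pathway programme → qualification attained during the programme → outcome, so adjusting for it blocks the indirect effect. For the total causal effect of programme, use the unadjusted pooled rates.
Pooled: the intensive programme 42.5% vs the standard programme 55.0%; the standard programme is higher overall.

pooled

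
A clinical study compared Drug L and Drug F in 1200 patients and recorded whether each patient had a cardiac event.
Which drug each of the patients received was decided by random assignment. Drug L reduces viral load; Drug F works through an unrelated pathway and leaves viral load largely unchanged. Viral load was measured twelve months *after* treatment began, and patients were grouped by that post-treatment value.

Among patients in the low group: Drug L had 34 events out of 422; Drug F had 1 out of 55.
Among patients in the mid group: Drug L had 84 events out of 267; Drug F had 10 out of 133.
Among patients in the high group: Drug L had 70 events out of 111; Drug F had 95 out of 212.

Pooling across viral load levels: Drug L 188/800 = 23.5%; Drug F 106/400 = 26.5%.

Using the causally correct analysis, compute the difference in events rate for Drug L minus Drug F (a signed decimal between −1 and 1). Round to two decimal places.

-0.03

The distribution of viral load is itself part of what the drug does — it is an intermediate outcome. Holding it fixed would remove that part of the effect; the total effect is the pooled difference.
The causal difference is the pooled difference: 0.235 − 0.265 = -0.030.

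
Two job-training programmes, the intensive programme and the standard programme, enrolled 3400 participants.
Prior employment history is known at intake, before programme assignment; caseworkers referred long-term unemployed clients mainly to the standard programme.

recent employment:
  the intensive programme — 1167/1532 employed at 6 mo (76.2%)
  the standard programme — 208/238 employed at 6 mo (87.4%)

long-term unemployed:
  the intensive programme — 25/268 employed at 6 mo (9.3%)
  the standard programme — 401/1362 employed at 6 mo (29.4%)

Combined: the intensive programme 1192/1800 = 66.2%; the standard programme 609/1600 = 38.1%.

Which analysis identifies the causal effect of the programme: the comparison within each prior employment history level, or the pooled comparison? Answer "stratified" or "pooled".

stratified

Nothing the programme does changes prior employment history; the imbalance is an allocation artefact. With prior employment history also predicting the outcome, the pooled figure is confounded, and the within-stratum comparison is the causal one.
Within each level — recent employment: 76.2% vs 87.4%; long-term unemployed: 9.3% vs 29.4% — the standard programme is higher every time.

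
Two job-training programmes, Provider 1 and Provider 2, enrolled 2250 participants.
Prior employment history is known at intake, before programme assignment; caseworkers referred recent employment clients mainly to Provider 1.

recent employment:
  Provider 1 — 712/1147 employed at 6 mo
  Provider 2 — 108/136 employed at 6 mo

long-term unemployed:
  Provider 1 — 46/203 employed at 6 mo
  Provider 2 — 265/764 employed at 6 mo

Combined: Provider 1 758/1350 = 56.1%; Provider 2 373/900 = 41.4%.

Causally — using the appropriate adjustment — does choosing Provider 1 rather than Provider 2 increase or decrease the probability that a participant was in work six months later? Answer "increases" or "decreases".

The stratified and pooled comparisons disagree (Provider 2 wins within each prior employment history; Provider 1 wins overall), so the answer turns on the causal role of prior employment history.
Nothing the programme does changes prior employment history; the imbalance is an allocation artefact. With prior employment history also predicting the outcome, the pooled figure is confounded, and the within-stratum comparison is the causal one.
Within each level — recent employment: 62.1% vs 79.4%; long-term unemployed: 22.7% vs 34.7% — Provider 2 is higher every time.

decreases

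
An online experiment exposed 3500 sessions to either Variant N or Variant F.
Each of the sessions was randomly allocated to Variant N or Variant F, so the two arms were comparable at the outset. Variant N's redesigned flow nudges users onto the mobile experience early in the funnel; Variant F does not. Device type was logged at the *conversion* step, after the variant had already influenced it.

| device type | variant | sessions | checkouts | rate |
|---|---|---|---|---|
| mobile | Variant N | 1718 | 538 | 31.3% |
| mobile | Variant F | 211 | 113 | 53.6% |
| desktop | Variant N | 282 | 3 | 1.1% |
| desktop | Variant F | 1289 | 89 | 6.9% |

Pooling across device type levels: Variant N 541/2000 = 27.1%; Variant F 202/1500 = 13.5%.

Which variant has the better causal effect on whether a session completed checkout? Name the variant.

Variant N

Variant F is higher inside every device type stratum but Variant N is higher in aggregate. Whether to stratify depends on how device type relates to the variant.
Stratifying would compare variants among sessions the variants themselves sorted into device type groups — a form of selection on an intermediate. The unconditioned pooled rates give the total causal effect.
Pooled: Variant N 27.1% vs Variant F 13.5%; Variant N is higher overall.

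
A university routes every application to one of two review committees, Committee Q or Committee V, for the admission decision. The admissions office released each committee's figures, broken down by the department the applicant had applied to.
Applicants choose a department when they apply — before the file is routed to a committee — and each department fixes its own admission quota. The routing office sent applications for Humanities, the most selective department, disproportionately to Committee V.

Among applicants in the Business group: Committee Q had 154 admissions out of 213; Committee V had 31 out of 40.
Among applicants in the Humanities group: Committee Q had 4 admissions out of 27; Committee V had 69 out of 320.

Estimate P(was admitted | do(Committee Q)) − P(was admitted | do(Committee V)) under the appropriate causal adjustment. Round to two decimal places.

-0.06

Since department is a pre-existing factor (not a product of the review committee) and it affects the outcome on its own, it is a confounder. The stratified rates, not the pooled rate, identify the causal effect.
Adjusting over the population distribution of department: 0.422·(0.723−0.775) + 0.578·(0.148−0.216) = -0.061.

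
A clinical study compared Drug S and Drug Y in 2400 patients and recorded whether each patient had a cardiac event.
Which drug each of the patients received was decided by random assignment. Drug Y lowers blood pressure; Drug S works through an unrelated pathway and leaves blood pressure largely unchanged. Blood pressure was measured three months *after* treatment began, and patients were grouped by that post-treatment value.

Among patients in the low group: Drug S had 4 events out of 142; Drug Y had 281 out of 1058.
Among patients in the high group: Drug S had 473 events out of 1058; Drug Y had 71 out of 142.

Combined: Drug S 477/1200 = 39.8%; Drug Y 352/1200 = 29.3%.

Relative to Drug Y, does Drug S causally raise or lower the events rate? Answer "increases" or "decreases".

increases

Because the drug influences blood pressure, blood pressure is a post-treatment mediator, not a confounder. Stratifying on it would bias the estimate; the causal effect is the crude pooled difference.
Pooled: Drug S 39.8% vs Drug Y 29.3%; Drug Y is lower overall.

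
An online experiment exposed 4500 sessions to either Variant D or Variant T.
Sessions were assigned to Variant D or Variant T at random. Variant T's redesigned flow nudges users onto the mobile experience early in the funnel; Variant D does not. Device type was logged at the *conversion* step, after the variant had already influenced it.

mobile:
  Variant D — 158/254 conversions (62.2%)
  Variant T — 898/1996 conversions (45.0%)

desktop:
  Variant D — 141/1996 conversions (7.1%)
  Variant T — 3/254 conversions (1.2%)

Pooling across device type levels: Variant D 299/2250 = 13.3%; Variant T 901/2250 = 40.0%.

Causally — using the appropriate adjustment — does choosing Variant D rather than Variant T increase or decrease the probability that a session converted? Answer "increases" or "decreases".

decreases

Stratifying would compare variants among sessions the variants themselves sorted into device type groups — a form of selection on an intermediate. The unconditioned pooled rates give the total causal effect.
Pooled: Variant D 13.3% vs Variant T 40.0%; Variant T is higher overall.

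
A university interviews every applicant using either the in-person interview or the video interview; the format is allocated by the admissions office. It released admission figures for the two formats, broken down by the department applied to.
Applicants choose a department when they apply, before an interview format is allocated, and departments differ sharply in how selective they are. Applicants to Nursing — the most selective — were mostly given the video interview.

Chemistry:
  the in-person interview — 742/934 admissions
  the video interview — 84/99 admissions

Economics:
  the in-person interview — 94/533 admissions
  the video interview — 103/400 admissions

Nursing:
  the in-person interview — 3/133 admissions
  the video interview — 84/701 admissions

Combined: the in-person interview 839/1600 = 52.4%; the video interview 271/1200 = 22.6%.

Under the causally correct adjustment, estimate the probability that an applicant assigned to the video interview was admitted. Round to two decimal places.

0.43

The imbalance in department arose from how applicants were allocated, not from anything the interview format did; and department independently affects the outcome. The pooled gap is confounded — condition on department.
Standardising the video interview to the population department mix: 0.369·84/99 + 0.333·103/400 + 0.298·84/701 = 0.435.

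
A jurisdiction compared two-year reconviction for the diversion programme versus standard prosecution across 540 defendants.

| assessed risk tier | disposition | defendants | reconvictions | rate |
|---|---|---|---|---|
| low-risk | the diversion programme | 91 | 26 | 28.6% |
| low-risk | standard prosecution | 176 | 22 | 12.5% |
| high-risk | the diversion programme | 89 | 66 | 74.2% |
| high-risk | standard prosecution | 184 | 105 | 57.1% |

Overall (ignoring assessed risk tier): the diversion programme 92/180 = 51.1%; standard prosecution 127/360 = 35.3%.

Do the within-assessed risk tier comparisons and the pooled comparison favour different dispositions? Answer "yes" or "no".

no

Within each assessed risk tier level (low-risk 28.6% vs 12.5%; high-risk 74.2% vs 57.1%), standard prosecution has the lower rate every time. Pooled: 51.1% vs 35.3% — standard prosecution has the lower rate overall. They agree.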